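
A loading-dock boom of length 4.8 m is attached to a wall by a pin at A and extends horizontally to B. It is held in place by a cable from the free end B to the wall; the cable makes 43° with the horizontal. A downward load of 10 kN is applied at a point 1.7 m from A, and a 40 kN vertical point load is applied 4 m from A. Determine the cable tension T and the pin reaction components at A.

T = 54.07 kN, A_x = 39.54 kN, A_y = 13.12 kN

ΣM about A: T·sin43°·4.8 − 10·1.7 − 40·4 = 0 → T = 177/(4.8·0.681998) = 54.0691 ≈ 54.07 kN.
ΣF_x = 0: A_x − T·cos43° = 0 → A_x = 54.0691 × 0.731354 = 39.54 kN.
ΣF_y = 0: A_y + T·sin43° − 10 − 40 = 0 → A_y = 50 − 54.0691 × 0.681998 = 13.12 kN.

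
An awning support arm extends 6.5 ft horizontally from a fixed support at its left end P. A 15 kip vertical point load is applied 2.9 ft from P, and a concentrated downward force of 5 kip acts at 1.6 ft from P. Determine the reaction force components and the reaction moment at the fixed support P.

ΣF_x = 0: P_x = 0.
ΣF_y = 0: P_y − 15 − 5 = 0 → P_y = 20.00 kip.
ΣM about P: M_P − 15·2.9 − 5·1.6 = 0 → M_P = 51.50 kip·ft.

P_x = 0, P_y = 20.00 kip, M_P = 51.50 kip·ft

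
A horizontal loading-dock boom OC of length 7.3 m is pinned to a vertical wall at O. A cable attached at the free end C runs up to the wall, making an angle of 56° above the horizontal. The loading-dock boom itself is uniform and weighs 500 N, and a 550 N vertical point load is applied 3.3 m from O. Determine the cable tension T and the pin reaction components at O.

ΣM about O: T·sin56°·7.3 − 500·3.65 − 550·3.3 = 0 → T = 3640/(7.3·0.829038) = 601.456 ≈ 601.5 N.
ΣF_x = 0: O_x − T·cos56° = 0 → O_x = 601.456 × 0.559193 = 336.3 N.
ΣF_y = 0: O_y + T·sin56° − 500 − 550 = 0 → O_y = 1050 − 601.456 × 0.829038 = 551.4 N.

T = 601.5 N, O_x = 336.3 N, O_y = 551.4 N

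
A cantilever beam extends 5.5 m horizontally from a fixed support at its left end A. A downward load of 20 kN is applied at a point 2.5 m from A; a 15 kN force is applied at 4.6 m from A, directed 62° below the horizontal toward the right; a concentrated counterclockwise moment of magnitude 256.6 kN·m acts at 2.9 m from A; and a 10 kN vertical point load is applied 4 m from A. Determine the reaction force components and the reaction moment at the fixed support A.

A_x = -7.042 kN, A_y = 43.24 kN, M_A = -105.7 kN·m

ΣF_x = 0: A_x + 15·cos62° = 0 → A_x = -7.042 kN.
ΣF_y = 0: A_y − 20 − 15·sin62° − 10 = 0 → A_y = 43.24 kN.
ΣM about A: M_A − 20·2.5 − 15·sin62°·4.6 + 256.6 − 10·4 = 0 → M_A = -105.7 kN·m.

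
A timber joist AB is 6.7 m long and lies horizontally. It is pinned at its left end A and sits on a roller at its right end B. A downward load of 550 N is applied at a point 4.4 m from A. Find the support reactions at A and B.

A_x = 0, A_y = 188.8 N, B_y = 361.2 N

Moments about A: B_y·6.7 − 550·4.4 = 0 → B_y = 2420/6.7 = 361.194 ≈ 361.2 N.
ΣF_y = 0: A_y + 361.194 − 550 = 0 → A_y = 188.8 N.
ΣF_x = 0: no horizontal applied forces, so A_x = 0.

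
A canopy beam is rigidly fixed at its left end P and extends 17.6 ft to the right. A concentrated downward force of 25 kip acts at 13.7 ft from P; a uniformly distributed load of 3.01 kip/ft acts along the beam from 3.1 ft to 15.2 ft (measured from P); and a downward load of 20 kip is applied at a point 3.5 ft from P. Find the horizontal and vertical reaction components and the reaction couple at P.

Resultant of the distributed load: 3.01 × 12.1 = 36.421 kip at 9.15 ft from P.
ΣF_x = 0: P_x = 0.
ΣF_y = 0: P_y − 25 − 3.01·12.1 − 20 = 0 → P_y = 81.42 kip.
ΣM about P: M_P − 25·13.7 − (3.01·12.1)·9.15 − 20·3.5 = 0 → M_P = 745.8 kip·ft.

P_x = 0, P_y = 81.42 kip, M_P = 745.8 kip·ft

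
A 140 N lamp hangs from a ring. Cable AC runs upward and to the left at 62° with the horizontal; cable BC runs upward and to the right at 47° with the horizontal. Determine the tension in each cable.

ΣF_x = 0: −T_AC·cos62° + T_BC·cos47° = 0 → T_BC = 0.688376·T_AC.
ΣF_y = 0: T_AC·sin62° + T_BC·sin47° = 140.
Substitute: T_AC·(0.882948 + 0.688376·0.731354) = 140 → T_AC = 100.981 ≈ 101.0 N.
Then T_BC = 0.688376 × 100.981 = 69.51 N.

T_AC = 101.0 N, T_BC = 69.51 N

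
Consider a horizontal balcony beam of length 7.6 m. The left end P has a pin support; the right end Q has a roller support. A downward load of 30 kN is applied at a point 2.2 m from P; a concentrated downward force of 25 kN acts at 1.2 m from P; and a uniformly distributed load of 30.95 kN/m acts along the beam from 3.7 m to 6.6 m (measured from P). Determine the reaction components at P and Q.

P_x = 0, P_y = 71.30 kN, Q_y = 73.45 kN

Resultant of the distributed load: 30.95 × 2.9 = 89.755 kN at 5.15 m from P.
Moments about P: Q_y·7.6 − 30·2.2 − 25·1.2 − (30.95·2.9)·5.15 = 0 → Q_y = 558.23825/7.6 = 73.4524 ≈ 73.45 kN.
ΣF_y = 0: P_y + 73.4524 − 30 − 25 − 30.95·2.9 = 0 → P_y = 71.30 kN.
ΣF_x = 0: no horizontal applied forces, so P_x = 0.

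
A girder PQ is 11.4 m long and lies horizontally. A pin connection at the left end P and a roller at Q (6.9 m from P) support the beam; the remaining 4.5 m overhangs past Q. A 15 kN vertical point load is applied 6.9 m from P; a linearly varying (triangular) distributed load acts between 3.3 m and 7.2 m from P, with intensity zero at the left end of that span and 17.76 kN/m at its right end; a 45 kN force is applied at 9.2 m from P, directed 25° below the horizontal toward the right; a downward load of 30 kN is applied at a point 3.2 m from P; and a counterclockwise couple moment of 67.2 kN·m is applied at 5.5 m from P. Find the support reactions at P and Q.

Resultant of the triangular load: ½ × 17.76 × 3.9 = 34.632 kN, acting at 5.9 m from P (one-third of the span from the peak).
Taking moments about P: Q_y·6.9 − 15·6.9 − (½·17.76·3.9)·5.9 − 45·sin25°·9.2 − 30·3.2 + 67.2 = 0 → Q_y = 511.593/6.9 = 74.1439 ≈ 74.14 kN.
ΣF_y = 0: P_y + 74.1439 − 15 − ½·17.76·3.9 − 45·sin25° − 30 = 0 → P_y = 24.51 kN.
ΣF_x = 0: P_x + 45·cos25° = 0 → P_x = -40.78 kN.

P_x = -40.78 kN, P_y = 24.51 kN, Q_y = 74.14 kN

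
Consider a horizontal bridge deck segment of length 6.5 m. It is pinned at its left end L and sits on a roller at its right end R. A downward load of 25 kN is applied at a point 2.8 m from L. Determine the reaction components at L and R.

L_x = 0, L_y = 14.23 kN, R_y = 10.77 kN

ΣM about L: R_y·6.5 − 25·2.8 = 0 → R_y = 70/6.5 = 10.7692 ≈ 10.77 kN.
ΣF_y = 0: L_y + 10.7692 − 25 = 0 → L_y = 14.23 kN.
ΣF_x = 0: no horizontal applied forces, so L_x = 0.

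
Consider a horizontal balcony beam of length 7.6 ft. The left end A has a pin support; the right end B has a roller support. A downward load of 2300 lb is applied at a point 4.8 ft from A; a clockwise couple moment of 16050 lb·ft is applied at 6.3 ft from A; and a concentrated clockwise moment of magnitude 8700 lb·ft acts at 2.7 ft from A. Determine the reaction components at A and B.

Taking moments about A: B_y·7.6 − 2300·4.8 − 16050 − 8700 = 0 → B_y = 35790/7.6 = 4709.21 ≈ 4709 lb.
ΣF_y = 0: A_y + 4709.21 − 2300 = 0 → A_y = -2409 lb.
ΣF_x = 0: no horizontal applied forces, so A_x = 0.

A_x = 0, A_y = -2409 lb, B_y = 4709 lb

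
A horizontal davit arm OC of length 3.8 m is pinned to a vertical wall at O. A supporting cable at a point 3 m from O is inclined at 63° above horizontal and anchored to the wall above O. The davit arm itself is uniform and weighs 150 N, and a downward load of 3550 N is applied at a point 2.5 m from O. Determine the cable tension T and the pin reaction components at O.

T = 3427 N, O_x = 1556 N, O_y = 646.7 N

ΣM about O: T·sin63°·3 − 150·1.9 − 3550·2.5 = 0 → T = 9160/(3·0.891007) = 3426.83 ≈ 3427 N.
ΣF_x = 0: O_x − T·cos63° = 0 → O_x = 3426.83 × 0.45399 = 1556 N.
ΣF_y = 0: O_y + T·sin63° − 150 − 3550 = 0 → O_y = 3700 − 3426.83 × 0.891007 = 646.7 N.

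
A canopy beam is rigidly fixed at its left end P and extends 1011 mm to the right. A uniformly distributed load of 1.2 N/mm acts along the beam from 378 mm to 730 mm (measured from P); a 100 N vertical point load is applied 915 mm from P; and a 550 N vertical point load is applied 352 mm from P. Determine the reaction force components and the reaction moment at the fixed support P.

Resultant of the distributed load: 1.2 × 352 = 422.4 N at 554 mm from P.
ΣF_x = 0: P_x = 0.
ΣF_y = 0: P_y − 1.2·352 − 100 − 550 = 0 → P_y = 1072 N.
ΣM about P: M_P − (1.2·352)·554 − 100·915 − 550·352 = 0 → M_P = 519100 N·mm.

P_x = 0, P_y = 1072 N, M_P = 519100 N·mm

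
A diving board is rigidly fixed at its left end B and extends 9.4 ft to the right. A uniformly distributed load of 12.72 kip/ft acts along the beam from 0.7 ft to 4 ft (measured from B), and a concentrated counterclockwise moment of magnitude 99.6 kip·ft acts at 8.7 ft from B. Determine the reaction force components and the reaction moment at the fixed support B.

Resultant of the distributed load: 12.72 × 3.3 = 41.976 kip at 2.35 ft from B.
ΣF_x = 0: B_x = 0.
ΣF_y = 0: B_y − 12.72·3.3 = 0 → B_y = 41.98 kip.
ΣM about B: M_B − (12.72·3.3)·2.35 + 99.6 = 0 → M_B = -0.9564 kip·ft.

B_x = 0, B_y = 41.98 kip, M_B = -0.9564 kip·ft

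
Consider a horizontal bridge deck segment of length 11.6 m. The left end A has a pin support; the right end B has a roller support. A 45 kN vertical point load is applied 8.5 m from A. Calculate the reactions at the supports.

ΣM about A: B_y·11.6 − 45·8.5 = 0 → B_y = 382.5/11.6 = 32.9741 ≈ 32.97 kN.
ΣF_y = 0: A_y + 32.9741 − 45 = 0 → A_y = 12.03 kN.
ΣF_x = 0: no horizontal applied forces, so A_x = 0.

A_x = 0, A_y = 12.03 kN, B_y = 32.97 kN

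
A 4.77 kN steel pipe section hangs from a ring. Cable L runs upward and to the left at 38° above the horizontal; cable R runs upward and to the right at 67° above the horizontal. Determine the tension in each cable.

ΣF_x = 0: −T_L·cos38° + T_R·cos67° = 0 → T_R = 2.01676·T_L.
ΣF_y = 0: T_L·sin38° + T_R·sin67° = 4.77.
Substitute: T_L·(0.615661 + 2.01676·0.920505) = 4.77 → T_L = 1.92953 ≈ 1.930 kN.
Then T_R = 2.01676 × 1.92953 = 3.891 kN.

T_L = 1.930 kN, T_R = 3.891 kN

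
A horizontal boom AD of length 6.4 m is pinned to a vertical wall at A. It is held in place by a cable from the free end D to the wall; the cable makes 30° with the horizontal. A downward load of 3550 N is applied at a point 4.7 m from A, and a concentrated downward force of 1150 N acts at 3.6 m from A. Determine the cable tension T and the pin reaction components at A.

ΣM about A: T·sin30°·6.4 − 3550·4.7 − 1150·3.6 = 0 → T = 20825/(6.4·0.5) = 6507.81 ≈ 6508 N.
ΣF_x = 0: A_x − T·cos30° = 0 → A_x = 6507.81 × 0.866025 = 5636 N.
ΣF_y = 0: A_y + T·sin30° − 3550 − 1150 = 0 → A_y = 4700 − 6507.81 × 0.5 = 1446 N.

T = 6508 N, A_x = 5636 N, A_y = 1446 N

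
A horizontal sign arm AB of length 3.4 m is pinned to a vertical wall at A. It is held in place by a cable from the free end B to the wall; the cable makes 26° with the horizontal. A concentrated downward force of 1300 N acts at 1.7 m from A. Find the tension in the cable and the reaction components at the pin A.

T = 1483 N, A_x = 1333 N, A_y = 650.0 N

ΣM about A: T·sin26°·3.4 − 1300·1.7 = 0 → T = 2210/(3.4·0.438371) = 1482.76 ≈ 1483 N.
ΣF_x = 0: A_x − T·cos26° = 0 → A_x = 1482.76 × 0.898794 = 1333 N.
ΣF_y = 0: A_y + T·sin26° − 1300 = 0 → A_y = 1300 − 1482.76 × 0.438371 = 650.0 N.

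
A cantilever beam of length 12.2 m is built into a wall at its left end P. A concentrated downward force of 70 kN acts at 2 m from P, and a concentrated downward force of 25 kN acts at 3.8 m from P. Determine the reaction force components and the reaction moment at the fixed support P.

ΣF_x = 0: P_x = 0.
ΣF_y = 0: P_y − 70 − 25 = 0 → P_y = 95.00 kN.
ΣM about P: M_P − 70·2 − 25·3.8 = 0 → M_P = 235.0 kN·m.

P_x = 0, P_y = 95.00 kN, M_P = 235.0 kN·m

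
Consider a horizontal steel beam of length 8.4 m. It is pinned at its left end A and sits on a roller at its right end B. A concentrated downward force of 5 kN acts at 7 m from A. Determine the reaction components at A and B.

A_x = 0, A_y = 0.8333 kN, B_y = 4.167 kN

Taking moments about A: B_y·8.4 − 5·7 = 0 → B_y = 35/8.4 = 4.16667 ≈ 4.167 kN.
ΣF_y = 0: A_y + 4.16667 − 5 = 0 → A_y = 0.8333 kN.
ΣF_x = 0: no horizontal applied forces, so A_x = 0.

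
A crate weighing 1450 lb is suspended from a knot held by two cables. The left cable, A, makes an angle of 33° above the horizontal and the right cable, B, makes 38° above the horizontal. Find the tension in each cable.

ΣF_x = 0: −T_A·cos33° + T_B·cos38° = 0 → T_B = 1.06429·T_A.
ΣF_y = 0: T_A·sin33° + T_B·sin38° = 1450.
Substitute: T_A·(0.544639 + 1.06429·0.615661) = 1450 → T_A = 1208.45 ≈ 1208 lb.
Then T_B = 1.06429 × 1208.45 = 1286 lb.

T_A = 1208 lb, T_B = 1286 lb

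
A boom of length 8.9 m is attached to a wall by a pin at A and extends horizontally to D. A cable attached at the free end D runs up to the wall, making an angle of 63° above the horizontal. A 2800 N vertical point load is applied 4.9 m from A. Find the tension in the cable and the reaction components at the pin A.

T = 1730 N, A_x = 785.5 N, A_y = 1258 N

ΣM about A: T·sin63°·8.9 − 2800·4.9 = 0 → T = 13720/(8.9·0.891007) = 1730.15 ≈ 1730 N.
ΣF_x = 0: A_x − T·cos63° = 0 → A_x = 1730.15 × 0.45399 = 785.5 N.
ΣF_y = 0: A_y + T·sin63° − 2800 = 0 → A_y = 2800 − 1730.15 × 0.891007 = 1258 N.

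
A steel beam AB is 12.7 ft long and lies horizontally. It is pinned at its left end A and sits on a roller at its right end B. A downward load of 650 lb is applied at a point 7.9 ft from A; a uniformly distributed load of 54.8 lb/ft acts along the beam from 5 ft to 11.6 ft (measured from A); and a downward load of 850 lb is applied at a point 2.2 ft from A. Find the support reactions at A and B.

A_x = 0, A_y = 1074 lb, B_y = 787.9 lb

Resultant of the distributed load: 54.8 × 6.6 = 361.68 lb at 8.3 ft from A.
Moments about A: B_y·12.7 − 650·7.9 − (54.8·6.6)·8.3 − 850·2.2 = 0 → B_y = 10006.944/12.7 = 787.948 ≈ 787.9 lb.
ΣF_y = 0: A_y + 787.948 − 650 − 54.8·6.6 − 850 = 0 → A_y = 1074 lb.
ΣF_x = 0: no horizontal applied forces, so A_x = 0.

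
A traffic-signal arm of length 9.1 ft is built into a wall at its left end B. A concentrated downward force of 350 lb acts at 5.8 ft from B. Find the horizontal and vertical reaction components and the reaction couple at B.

B_x = 0, B_y = 350.0 lb, M_B = 2030 lb·ft

ΣF_x = 0: B_x = 0.
ΣF_y = 0: B_y − 350 = 0 → B_y = 350.0 lb.
ΣM about B: M_B − 350·5.8 = 0 → M_B = 2030 lb·ft.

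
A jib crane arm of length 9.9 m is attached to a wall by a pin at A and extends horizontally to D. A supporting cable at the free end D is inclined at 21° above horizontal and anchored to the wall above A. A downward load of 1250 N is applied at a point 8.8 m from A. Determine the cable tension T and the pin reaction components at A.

ΣM about A: T·sin21°·9.9 − 1250·8.8 = 0 → T = 11000/(9.9·0.358368) = 3100.48 ≈ 3100 N.
ΣF_x = 0: A_x − T·cos21° = 0 → A_x = 3100.48 × 0.93358 = 2895 N.
ΣF_y = 0: A_y + T·sin21° − 1250 = 0 → A_y = 1250 − 3100.48 × 0.358368 = 138.9 N.

T = 3100 N, A_x = 2895 N, A_y = 138.9 N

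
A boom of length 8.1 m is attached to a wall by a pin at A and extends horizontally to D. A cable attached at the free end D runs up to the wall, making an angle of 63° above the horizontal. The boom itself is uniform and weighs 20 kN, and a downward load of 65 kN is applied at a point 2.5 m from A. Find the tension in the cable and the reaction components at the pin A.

ΣM about A: T·sin63°·8.1 − 20·4.05 − 65·2.5 = 0 → T = 243.5/(8.1·0.891007) = 33.739 ≈ 33.74 kN.
ΣF_x = 0: A_x − T·cos63° = 0 → A_x = 33.739 × 0.45399 = 15.32 kN.
ΣF_y = 0: A_y + T·sin63° − 20 − 65 = 0 → A_y = 85 − 33.739 × 0.891007 = 54.94 kN.

T = 33.74 kN, A_x = 15.32 kN, A_y = 54.94 kN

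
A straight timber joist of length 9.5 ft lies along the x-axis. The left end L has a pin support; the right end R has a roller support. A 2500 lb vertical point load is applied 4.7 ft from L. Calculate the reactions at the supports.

L_x = 0, L_y = 1263 lb, R_y = 1237 lb

ΣM about L: R_y·9.5 − 2500·4.7 = 0 → R_y = 11750/9.5 = 1236.84 ≈ 1237 lb.
ΣF_y = 0: L_y + 1236.84 − 2500 = 0 → L_y = 1263 lb.
ΣF_x = 0: no horizontal applied forces, so L_x = 0.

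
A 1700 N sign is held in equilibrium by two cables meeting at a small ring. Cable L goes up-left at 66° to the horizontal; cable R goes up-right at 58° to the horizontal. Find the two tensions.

ΣF_x = 0: −T_L·cos66° + T_R·cos58° = 0 → T_R = 0.767545·T_L.
ΣF_y = 0: T_L·sin66° + T_R·sin58° = 1700.
Substitute: T_L·(0.913545 + 0.767545·0.848048) = 1700 → T_L = 1086.64 ≈ 1087 N.
Then T_R = 0.767545 × 1086.64 = 834.0 N.

T_L = 1087 N, T_R = 834.0 N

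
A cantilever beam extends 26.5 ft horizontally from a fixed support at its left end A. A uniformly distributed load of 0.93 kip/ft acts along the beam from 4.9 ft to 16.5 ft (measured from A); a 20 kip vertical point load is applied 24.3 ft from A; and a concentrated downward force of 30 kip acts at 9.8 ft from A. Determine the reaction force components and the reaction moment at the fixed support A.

A_x = 0, A_y = 60.79 kip, M_A = 895.4 kip·ft

Resultant of the distributed load: 0.93 × 11.6 = 10.788 kip at 10.7 ft from A.
ΣF_x = 0: A_x = 0.
ΣF_y = 0: A_y − 0.93·11.6 − 20 − 30 = 0 → A_y = 60.79 kip.
ΣM about A: M_A − (0.93·11.6)·10.7 − 20·24.3 − 30·9.8 = 0 → M_A = 895.4 kip·ft.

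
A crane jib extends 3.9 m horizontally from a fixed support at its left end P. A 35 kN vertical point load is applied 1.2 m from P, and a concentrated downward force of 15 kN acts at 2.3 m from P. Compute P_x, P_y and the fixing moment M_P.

ΣF_x = 0: P_x = 0.
ΣF_y = 0: P_y − 35 − 15 = 0 → P_y = 50.00 kN.
ΣM about P: M_P − 35·1.2 − 15·2.3 = 0 → M_P = 76.50 kN·m.

P_x = 0, P_y = 50.00 kN, M_P = 76.50 kN·m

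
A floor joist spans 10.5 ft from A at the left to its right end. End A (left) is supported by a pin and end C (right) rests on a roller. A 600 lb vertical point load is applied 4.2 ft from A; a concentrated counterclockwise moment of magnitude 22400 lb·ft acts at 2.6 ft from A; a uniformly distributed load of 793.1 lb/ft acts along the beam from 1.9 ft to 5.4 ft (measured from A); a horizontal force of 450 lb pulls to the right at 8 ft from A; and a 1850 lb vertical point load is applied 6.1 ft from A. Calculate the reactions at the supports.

A_x = -450.0 lb, A_y = 5079 lb, C_y = 146.4 lb

Resultant of the distributed load: 793.1 × 3.5 = 2775.85 lb at 3.65 ft from A.
ΣM about A: C_y·10.5 − 600·4.2 + 22400 − (793.1·3.5)·3.65 − 1850·6.1 = 0 → C_y = 1536.8525/10.5 = 146.367 ≈ 146.4 lb.
ΣF_y = 0: A_y + 146.367 − 600 − 793.1·3.5 − 1850 = 0 → A_y = 5079 lb.
ΣF_x = 0: A_x + 450 = 0 → A_x = -450.0 lb.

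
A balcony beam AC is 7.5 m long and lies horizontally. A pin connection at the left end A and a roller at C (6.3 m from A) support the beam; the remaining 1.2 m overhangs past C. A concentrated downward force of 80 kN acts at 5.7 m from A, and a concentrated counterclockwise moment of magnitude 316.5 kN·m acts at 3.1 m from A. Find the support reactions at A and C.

A_x = 0, A_y = 57.86 kN, C_y = 22.14 kN

Moments about A: C_y·6.3 − 80·5.7 + 316.5 = 0 → C_y = 139.5/6.3 = 22.1429 ≈ 22.14 kN.
ΣF_y = 0: A_y + 22.1429 − 80 = 0 → A_y = 57.86 kN.
ΣF_x = 0: no horizontal applied forces, so A_x = 0.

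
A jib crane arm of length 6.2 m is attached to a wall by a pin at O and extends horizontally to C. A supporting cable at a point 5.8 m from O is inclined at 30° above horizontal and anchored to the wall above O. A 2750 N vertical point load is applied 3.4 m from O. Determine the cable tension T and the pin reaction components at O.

T = 3224 N, O_x = 2792 N, O_y = 1138 N

ΣM about O: T·sin30°·5.8 − 2750·3.4 = 0 → T = 9350/(5.8·0.5) = 3224.14 ≈ 3224 N.
ΣF_x = 0: O_x − T·cos30° = 0 → O_x = 3224.14 × 0.866025 = 2792 N.
ΣF_y = 0: O_y + T·sin30° − 2750 = 0 → O_y = 2750 − 3224.14 × 0.5 = 1138 N.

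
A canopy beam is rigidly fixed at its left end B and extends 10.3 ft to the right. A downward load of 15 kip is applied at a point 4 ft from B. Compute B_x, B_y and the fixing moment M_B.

ΣF_x = 0: B_x = 0.
ΣF_y = 0: B_y − 15 = 0 → B_y = 15.00 kip.
ΣM about B: M_B − 15·4 = 0 → M_B = 60.00 kip·ft.

B_x = 0, B_y = 15.00 kip, M_B = 60.00 kip·ft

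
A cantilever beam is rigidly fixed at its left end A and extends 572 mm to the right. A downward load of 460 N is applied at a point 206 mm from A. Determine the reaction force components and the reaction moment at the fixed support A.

ΣF_x = 0: A_x = 0.
ΣF_y = 0: A_y − 460 = 0 → A_y = 460.0 N.
ΣM about A: M_A − 460·206 = 0 → M_A = 94760 N·mm.

A_x = 0, A_y = 460.0 N, M_A = 94760 N·mm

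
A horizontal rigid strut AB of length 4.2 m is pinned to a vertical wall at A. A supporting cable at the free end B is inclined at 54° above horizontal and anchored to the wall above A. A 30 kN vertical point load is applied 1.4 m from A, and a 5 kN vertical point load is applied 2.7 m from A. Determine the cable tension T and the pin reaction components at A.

T = 16.33 kN, A_x = 9.601 kN, A_y = 21.79 kN

ΣM about A: T·sin54°·4.2 − 30·1.4 − 5·2.7 = 0 → T = 55.5/(4.2·0.809017) = 16.3338 ≈ 16.33 kN.
ΣF_x = 0: A_x − T·cos54° = 0 → A_x = 16.3338 × 0.587785 = 9.601 kN.
ΣF_y = 0: A_y + T·sin54° − 30 − 5 = 0 → A_y = 35 − 16.3338 × 0.809017 = 21.79 kN.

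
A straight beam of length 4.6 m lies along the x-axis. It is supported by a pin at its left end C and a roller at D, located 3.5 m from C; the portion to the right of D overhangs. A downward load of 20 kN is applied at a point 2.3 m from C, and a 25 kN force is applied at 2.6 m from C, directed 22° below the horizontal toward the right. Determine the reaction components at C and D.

C_x = -23.18 kN, C_y = 9.265 kN, D_y = 20.10 kN

ΣM about C: D_y·3.5 − 20·2.3 − 25·sin22°·2.6 = 0 → D_y = 70.3494/3.5 = 20.0998 ≈ 20.10 kN.
ΣF_y = 0: C_y + 20.0998 − 20 − 25·sin22° = 0 → C_y = 9.265 kN.
ΣF_x = 0: C_x + 25·cos22° = 0 → C_x = -23.18 kN.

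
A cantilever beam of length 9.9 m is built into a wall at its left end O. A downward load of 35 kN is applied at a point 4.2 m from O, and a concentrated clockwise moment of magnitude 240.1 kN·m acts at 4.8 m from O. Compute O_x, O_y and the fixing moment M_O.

ΣF_x = 0: O_x = 0.
ΣF_y = 0: O_y − 35 = 0 → O_y = 35.00 kN.
ΣM about O: M_O − 35·4.2 − 240.1 = 0 → M_O = 387.1 kN·m.

O_x = 0, O_y = 35.00 kN, M_O = 387.1 kN·m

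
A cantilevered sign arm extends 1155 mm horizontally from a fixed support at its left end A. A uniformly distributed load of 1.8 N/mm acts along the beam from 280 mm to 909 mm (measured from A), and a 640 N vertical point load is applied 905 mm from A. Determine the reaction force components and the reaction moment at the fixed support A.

Resultant of the distributed load: 1.8 × 629 = 1132.2 N at 594.5 mm from A.
ΣF_x = 0: A_x = 0.
ΣF_y = 0: A_y − 1.8·629 − 640 = 0 → A_y = 1772 N.
ΣM about A: M_A − (1.8·629)·594.5 − 640·905 = 0 → M_A = 1252000 N·mm.

A_x = 0, A_y = 1772 N, M_A = 1252000 N·mm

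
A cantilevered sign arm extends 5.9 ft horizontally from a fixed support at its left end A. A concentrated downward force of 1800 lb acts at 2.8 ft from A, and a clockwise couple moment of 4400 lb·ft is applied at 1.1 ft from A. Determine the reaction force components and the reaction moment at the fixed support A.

ΣF_x = 0: A_x = 0.
ΣF_y = 0: A_y − 1800 = 0 → A_y = 1800 lb.
ΣM about A: M_A − 1800·2.8 − 4400 = 0 → M_A = 9440 lb·ft.

A_x = 0, A_y = 1800 lb, M_A = 9440 lb·ft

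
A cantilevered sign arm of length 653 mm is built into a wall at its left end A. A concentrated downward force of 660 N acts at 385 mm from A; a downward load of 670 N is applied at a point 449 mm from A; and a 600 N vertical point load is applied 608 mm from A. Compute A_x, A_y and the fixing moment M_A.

A_x = 0, A_y = 1930 N, M_A = 919700 N·mm

ΣF_x = 0: A_x = 0.
ΣF_y = 0: A_y − 660 − 670 − 600 = 0 → A_y = 1930 N.
ΣM about A: M_A − 660·385 − 670·449 − 600·608 = 0 → M_A = 919700 N·mm.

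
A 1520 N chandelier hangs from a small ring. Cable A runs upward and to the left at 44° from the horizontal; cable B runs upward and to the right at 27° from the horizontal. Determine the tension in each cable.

T_A = 1432 N, T_B = 1156 N

ΣF_x = 0: −T_A·cos44° + T_B·cos27° = 0 → T_B = 0.807334·T_A.
ΣF_y = 0: T_A·sin44° + T_B·sin27° = 1520.
Substitute: T_A·(0.694658 + 0.807334·0.45399) = 1520 → T_A = 1432.37 ≈ 1432 N.
Then T_B = 0.807334 × 1432.37 = 1156 N.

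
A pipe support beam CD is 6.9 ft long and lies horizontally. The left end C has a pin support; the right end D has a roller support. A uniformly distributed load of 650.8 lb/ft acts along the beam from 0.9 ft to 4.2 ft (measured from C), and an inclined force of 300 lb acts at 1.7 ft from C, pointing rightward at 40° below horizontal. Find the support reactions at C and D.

Resultant of the distributed load: 650.8 × 3.3 = 2147.64 lb at 2.55 ft from C.
Taking moments about C: D_y·6.9 − (650.8·3.3)·2.55 − 300·sin40°·1.7 = 0 → D_y = 5804.3/6.9 = 841.203 ≈ 841.2 lb.
ΣF_y = 0: C_y + 841.203 − 650.8·3.3 − 300·sin40° = 0 → C_y = 1499 lb.
ΣF_x = 0: C_x + 300·cos40° = 0 → C_x = -229.8 lb.

C_x = -229.8 lb, C_y = 1499 lb, D_y = 841.2 lb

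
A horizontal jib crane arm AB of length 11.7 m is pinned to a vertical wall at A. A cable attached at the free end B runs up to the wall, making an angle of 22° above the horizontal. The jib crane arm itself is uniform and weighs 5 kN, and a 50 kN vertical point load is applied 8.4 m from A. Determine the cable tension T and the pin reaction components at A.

ΣM about A: T·sin22°·11.7 − 5·5.85 − 50·8.4 = 0 → T = 449.25/(11.7·0.374607) = 102.501 ≈ 102.5 kN.
ΣF_x = 0: A_x − T·cos22° = 0 → A_x = 102.501 × 0.927184 = 95.04 kN.
ΣF_y = 0: A_y + T·sin22° − 5 − 50 = 0 → A_y = 55 − 102.501 × 0.374607 = 16.60 kN.

T = 102.5 kN, A_x = 95.04 kN, A_y = 16.60 kN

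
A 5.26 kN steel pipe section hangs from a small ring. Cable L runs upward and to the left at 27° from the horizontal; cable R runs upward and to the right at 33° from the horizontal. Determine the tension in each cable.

T_L = 5.094 kN, T_R = 5.412 kN

ΣF_x = 0: −T_L·cos27° + T_R·cos33° = 0 → T_R = 1.0624·T_L.
ΣF_y = 0: T_L·sin27° + T_R·sin33° = 5.26.
Substitute: T_L·(0.45399 + 1.0624·0.544639) = 5.26 → T_L = 5.09387 ≈ 5.094 kN.
Then T_R = 1.0624 × 5.09387 = 5.412 kN.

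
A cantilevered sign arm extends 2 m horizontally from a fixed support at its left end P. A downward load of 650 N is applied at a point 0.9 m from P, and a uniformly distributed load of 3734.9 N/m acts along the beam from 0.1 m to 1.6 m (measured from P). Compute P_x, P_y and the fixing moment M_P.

P_x = 0, P_y = 6252 N, M_P = 5347 N·m

Resultant of the distributed load: 3734.9 × 1.5 = 5602.35 N at 0.85 m from P.
ΣF_x = 0: P_x = 0.
ΣF_y = 0: P_y − 650 − 3734.9·1.5 = 0 → P_y = 6252 N.
ΣM about P: M_P − 650·0.9 − (3734.9·1.5)·0.85 = 0 → M_P = 5347 N·m.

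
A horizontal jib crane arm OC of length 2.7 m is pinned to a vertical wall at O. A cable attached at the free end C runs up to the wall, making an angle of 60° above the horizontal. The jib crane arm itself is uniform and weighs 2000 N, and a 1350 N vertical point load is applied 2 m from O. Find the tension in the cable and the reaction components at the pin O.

T = 2309 N, O_x = 1155 N, O_y = 1350 N

ΣM about O: T·sin60°·2.7 − 2000·1.35 − 1350·2 = 0 → T = 5400/(2.7·0.866025) = 2309.4 ≈ 2309 N.
ΣF_x = 0: O_x − T·cos60° = 0 → O_x = 2309.4 × 0.5 = 1155 N.
ΣF_y = 0: O_y + T·sin60° − 2000 − 1350 = 0 → O_y = 3350 − 2309.4 × 0.866025 = 1350 N.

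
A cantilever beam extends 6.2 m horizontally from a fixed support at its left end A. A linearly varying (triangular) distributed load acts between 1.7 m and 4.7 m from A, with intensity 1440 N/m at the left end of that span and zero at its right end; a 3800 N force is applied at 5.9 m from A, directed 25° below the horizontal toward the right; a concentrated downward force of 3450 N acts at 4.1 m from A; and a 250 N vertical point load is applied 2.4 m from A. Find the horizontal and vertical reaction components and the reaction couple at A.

A_x = -3444 N, A_y = 7466 N, M_A = 30050 N·m

Resultant of the triangular load: ½ × 1440 × 3 = 2160 N, acting at 2.7 m from A (one-third of the span from the peak).
ΣF_x = 0: A_x + 3800·cos25° = 0 → A_x = -3444 N.
ΣF_y = 0: A_y − ½·1440·3 − 3800·sin25° − 3450 − 250 = 0 → A_y = 7466 N.
ΣM about A: M_A − (½·1440·3)·2.7 − 3800·sin25°·5.9 − 3450·4.1 − 250·2.4 = 0 → M_A = 30050 N·m.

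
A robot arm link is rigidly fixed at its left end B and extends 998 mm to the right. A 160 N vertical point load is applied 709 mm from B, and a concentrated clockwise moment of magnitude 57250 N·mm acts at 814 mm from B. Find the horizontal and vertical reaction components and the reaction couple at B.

ΣF_x = 0: B_x = 0.
ΣF_y = 0: B_y − 160 = 0 → B_y = 160.0 N.
ΣM about B: M_B − 160·709 − 57250 = 0 → M_B = 170700 N·mm.

B_x = 0, B_y = 160.0 N, M_B = 170700 N·mm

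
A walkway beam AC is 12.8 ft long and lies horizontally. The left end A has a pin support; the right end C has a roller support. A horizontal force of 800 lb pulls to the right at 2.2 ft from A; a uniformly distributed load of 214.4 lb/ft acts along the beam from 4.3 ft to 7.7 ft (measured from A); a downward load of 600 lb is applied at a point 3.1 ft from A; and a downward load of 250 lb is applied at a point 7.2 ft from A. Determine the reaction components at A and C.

A_x = -800.0 lb, A_y = 951.3 lb, C_y = 627.6 lb

Resultant of the distributed load: 214.4 × 3.4 = 728.96 lb at 6 ft from A.
Taking moments about A: C_y·12.8 − (214.4·3.4)·6 − 600·3.1 − 250·7.2 = 0 → C_y = 8033.76/12.8 = 627.637 ≈ 627.6 lb.
ΣF_y = 0: A_y + 627.637 − 214.4·3.4 − 600 − 250 = 0 → A_y = 951.3 lb.
ΣF_x = 0: A_x + 800 = 0 → A_x = -800.0 lb.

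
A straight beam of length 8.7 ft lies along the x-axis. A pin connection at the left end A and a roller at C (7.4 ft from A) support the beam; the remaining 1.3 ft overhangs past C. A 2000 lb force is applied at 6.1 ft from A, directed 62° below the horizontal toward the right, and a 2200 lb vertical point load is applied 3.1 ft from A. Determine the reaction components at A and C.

Moments about A: C_y·7.4 − 2000·sin62°·6.1 − 2200·3.1 = 0 → C_y = 17592/7.4 = 2377.3 ≈ 2377 lb.
ΣF_y = 0: A_y + 2377.3 − 2000·sin62° − 2200 = 0 → A_y = 1589 lb.
ΣF_x = 0: A_x + 2000·cos62° = 0 → A_x = -938.9 lb.

A_x = -938.9 lb, A_y = 1589 lb, C_y = 2377 lb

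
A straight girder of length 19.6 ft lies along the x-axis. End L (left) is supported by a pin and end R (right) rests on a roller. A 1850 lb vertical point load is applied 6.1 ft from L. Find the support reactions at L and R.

Taking moments about L: R_y·19.6 − 1850·6.1 = 0 → R_y = 11285/19.6 = 575.765 ≈ 575.8 lb.
ΣF_y = 0: L_y + 575.765 − 1850 = 0 → L_y = 1274 lb.
ΣF_x = 0: no horizontal applied forces, so L_x = 0.

L_x = 0, L_y = 1274 lb, R_y = 575.8 lb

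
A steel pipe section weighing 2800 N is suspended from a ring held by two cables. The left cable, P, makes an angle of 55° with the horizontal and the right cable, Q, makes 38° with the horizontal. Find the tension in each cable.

ΣF_x = 0: −T_P·cos55° + T_Q·cos38° = 0 → T_Q = 0.727879·T_P.
ΣF_y = 0: T_P·sin55° + T_Q·sin38° = 2800.
Substitute: T_P·(0.819152 + 0.727879·0.615661) = 2800 → T_P = 2209.46 ≈ 2209 N.
Then T_Q = 0.727879 × 2209.46 = 1608 N.

T_P = 2209 N, T_Q = 1608 N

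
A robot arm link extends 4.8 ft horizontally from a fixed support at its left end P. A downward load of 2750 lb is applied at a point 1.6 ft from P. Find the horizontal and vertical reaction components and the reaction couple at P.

P_x = 0, P_y = 2750 lb, M_P = 4400 lb·ft

ΣF_x = 0: P_x = 0.
ΣF_y = 0: P_y − 2750 = 0 → P_y = 2750 lb.
ΣM about P: M_P − 2750·1.6 = 0 → M_P = 4400 lb·ft.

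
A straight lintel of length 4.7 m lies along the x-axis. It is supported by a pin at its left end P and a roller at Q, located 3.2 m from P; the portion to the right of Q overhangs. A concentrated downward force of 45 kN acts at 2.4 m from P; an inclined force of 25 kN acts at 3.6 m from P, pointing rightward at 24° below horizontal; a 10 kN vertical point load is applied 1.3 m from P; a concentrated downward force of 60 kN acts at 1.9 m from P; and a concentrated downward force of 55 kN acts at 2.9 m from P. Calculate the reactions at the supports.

P_x = -22.84 kN, P_y = 45.45 kN, Q_y = 134.7 kN

Moments about P: Q_y·3.2 − 45·2.4 − 25·sin24°·3.6 − 10·1.3 − 60·1.9 − 55·2.9 = 0 → Q_y = 431.106/3.2 = 134.721 ≈ 134.7 kN.
ΣF_y = 0: P_y + 134.721 − 45 − 25·sin24° − 10 − 60 − 55 = 0 → P_y = 45.45 kN.
ΣF_x = 0: P_x + 25·cos24° = 0 → P_x = -22.84 kN.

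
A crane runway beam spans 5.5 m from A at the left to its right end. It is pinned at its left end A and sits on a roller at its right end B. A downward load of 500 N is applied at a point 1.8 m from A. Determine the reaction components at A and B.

Moments about A: B_y·5.5 − 500·1.8 = 0 → B_y = 900/5.5 = 163.636 ≈ 163.6 N.
ΣF_y = 0: A_y + 163.636 − 500 = 0 → A_y = 336.4 N.
ΣF_x = 0: no horizontal applied forces, so A_x = 0.

A_x = 0, A_y = 336.4 N, B_y = 163.6 N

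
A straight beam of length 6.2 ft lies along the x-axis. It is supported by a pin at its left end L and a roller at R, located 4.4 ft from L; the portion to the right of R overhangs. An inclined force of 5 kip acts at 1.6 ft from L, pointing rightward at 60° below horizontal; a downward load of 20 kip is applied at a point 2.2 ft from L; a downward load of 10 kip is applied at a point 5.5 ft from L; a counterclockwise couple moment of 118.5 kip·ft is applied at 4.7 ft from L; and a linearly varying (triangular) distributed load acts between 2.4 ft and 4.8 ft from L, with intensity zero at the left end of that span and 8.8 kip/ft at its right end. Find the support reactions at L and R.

Resultant of the triangular load: ½ × 8.8 × 2.4 = 10.56 kip, acting at 4 ft from L (one-third of the span from the peak).
Taking moments about L: R_y·4.4 − 5·sin60°·1.6 − 20·2.2 − 10·5.5 + 118.5 − (½·8.8·2.4)·4 = 0 → R_y = 29.6682/4.4 = 6.74277 ≈ 6.743 kip.
ΣF_y = 0: L_y + 6.74277 − 5·sin60° − 20 − 10 − ½·8.8·2.4 = 0 → L_y = 38.15 kip.
ΣF_x = 0: L_x + 5·cos60° = 0 → L_x = -2.500 kip.

L_x = -2.500 kip, L_y = 38.15 kip, R_y = 6.743 kip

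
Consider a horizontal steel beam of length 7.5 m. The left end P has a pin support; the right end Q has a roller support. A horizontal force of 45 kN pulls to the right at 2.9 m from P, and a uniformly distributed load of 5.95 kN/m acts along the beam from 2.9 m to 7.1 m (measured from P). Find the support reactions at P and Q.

Resultant of the distributed load: 5.95 × 4.2 = 24.99 kN at 5 m from P.
Taking moments about P: Q_y·7.5 − (5.95·4.2)·5 = 0 → Q_y = 124.95/7.5 = 16.66 kN.
ΣF_y = 0: P_y + 16.66 − 5.95·4.2 = 0 → P_y = 8.330 kN.
ΣF_x = 0: P_x + 45 = 0 → P_x = -45.00 kN.

P_x = -45.00 kN, P_y = 8.330 kN, Q_y = 16.66 kN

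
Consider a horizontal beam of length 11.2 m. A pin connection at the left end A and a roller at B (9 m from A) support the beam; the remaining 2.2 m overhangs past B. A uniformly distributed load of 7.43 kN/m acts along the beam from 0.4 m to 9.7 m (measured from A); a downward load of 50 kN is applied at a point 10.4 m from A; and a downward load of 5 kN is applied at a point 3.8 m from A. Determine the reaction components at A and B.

A_x = 0, A_y = 25.44 kN, B_y = 98.66 kN

Resultant of the distributed load: 7.43 × 9.3 = 69.099 kN at 5.05 m from A.
Taking moments about A: B_y·9 − (7.43·9.3)·5.05 − 50·10.4 − 5·3.8 = 0 → B_y = 887.94995/9 = 98.6611 ≈ 98.66 kN.
ΣF_y = 0: A_y + 98.6611 − 7.43·9.3 − 50 − 5 = 0 → A_y = 25.44 kN.
ΣF_x = 0: no horizontal applied forces, so A_x = 0.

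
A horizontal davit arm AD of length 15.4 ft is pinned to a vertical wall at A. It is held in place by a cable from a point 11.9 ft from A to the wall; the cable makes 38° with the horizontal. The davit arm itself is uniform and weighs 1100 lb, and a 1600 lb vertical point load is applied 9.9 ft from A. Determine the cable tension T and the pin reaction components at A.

ΣM about A: T·sin38°·11.9 − 1100·7.7 − 1600·9.9 = 0 → T = 24310/(11.9·0.615661) = 3318.15 ≈ 3318 lb.
ΣF_x = 0: A_x − T·cos38° = 0 → A_x = 3318.15 × 0.788011 = 2615 lb.
ΣF_y = 0: A_y + T·sin38° − 1100 − 1600 = 0 → A_y = 2700 − 3318.15 × 0.615661 = 657.1 lb.

T = 3318 lb, A_x = 2615 lb, A_y = 657.1 lb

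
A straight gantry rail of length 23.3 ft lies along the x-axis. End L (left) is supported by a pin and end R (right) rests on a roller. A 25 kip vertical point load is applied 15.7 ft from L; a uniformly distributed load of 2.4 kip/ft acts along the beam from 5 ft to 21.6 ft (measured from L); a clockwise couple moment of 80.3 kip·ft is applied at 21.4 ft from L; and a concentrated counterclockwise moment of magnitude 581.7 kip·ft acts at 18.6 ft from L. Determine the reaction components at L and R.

L_x = 0, L_y = 46.77 kip, R_y = 18.07 kip

Resultant of the distributed load: 2.4 × 16.6 = 39.84 kip at 13.3 ft from L.
Taking moments about L: R_y·23.3 − 25·15.7 − (2.4·16.6)·13.3 − 80.3 + 581.7 = 0 → R_y = 420.972/23.3 = 18.0675 ≈ 18.07 kip.
ΣF_y = 0: L_y + 18.0675 − 25 − 2.4·16.6 = 0 → L_y = 46.77 kip.
ΣF_x = 0: no horizontal applied forces, so L_x = 0.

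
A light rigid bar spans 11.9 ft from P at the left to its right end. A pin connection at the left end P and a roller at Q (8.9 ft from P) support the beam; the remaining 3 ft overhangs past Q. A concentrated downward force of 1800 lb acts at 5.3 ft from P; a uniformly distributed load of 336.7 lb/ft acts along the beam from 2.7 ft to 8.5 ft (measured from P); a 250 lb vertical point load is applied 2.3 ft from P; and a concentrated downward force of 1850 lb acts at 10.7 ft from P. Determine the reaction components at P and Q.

P_x = 0, P_y = 1263 lb, Q_y = 4589 lb

Resultant of the distributed load: 336.7 × 5.8 = 1952.86 lb at 5.6 ft from P.
Moments about P: Q_y·8.9 − 1800·5.3 − (336.7·5.8)·5.6 − 250·2.3 − 1850·10.7 = 0 → Q_y = 40846.016/8.9 = 4589.44 ≈ 4589 lb.
ΣF_y = 0: P_y + 4589.44 − 1800 − 336.7·5.8 − 250 − 1850 = 0 → P_y = 1263 lb.
ΣF_x = 0: no horizontal applied forces, so P_x = 0.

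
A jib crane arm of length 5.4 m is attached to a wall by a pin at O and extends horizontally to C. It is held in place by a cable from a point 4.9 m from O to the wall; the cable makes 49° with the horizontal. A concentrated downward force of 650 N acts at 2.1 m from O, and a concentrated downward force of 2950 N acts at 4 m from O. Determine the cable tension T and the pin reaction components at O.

T = 3560 N, O_x = 2336 N, O_y = 913.3 N

ΣM about O: T·sin49°·4.9 − 650·2.1 − 2950·4 = 0 → T = 13165/(4.9·0.75471) = 3559.96 ≈ 3560 N.
ΣF_x = 0: O_x − T·cos49° = 0 → O_x = 3559.96 × 0.656059 = 2336 N.
ΣF_y = 0: O_y + T·sin49° − 650 − 2950 = 0 → O_y = 3600 − 3559.96 × 0.75471 = 913.3 N.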